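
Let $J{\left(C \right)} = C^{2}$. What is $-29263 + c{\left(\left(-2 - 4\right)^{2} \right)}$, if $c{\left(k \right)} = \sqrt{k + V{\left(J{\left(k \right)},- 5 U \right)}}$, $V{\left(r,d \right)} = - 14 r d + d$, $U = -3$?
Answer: $-29263 + i \sqrt{272109} \approx -29263.0 + 521.64 i$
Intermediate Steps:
$V{\left(r,d \right)} = d - 14 d r$ ($V{\left(r,d \right)} = - 14 d r + d = d - 14 d r$)
$c{\left(k \right)} = \sqrt{15 + k - 210 k^{2}}$ ($c{\left(k \right)} = \sqrt{k + \left(-5\right) \left(-3\right) \left(1 - 14 k^{2}\right)} = \sqrt{k + 15 \left(1 - 14 k^{2}\right)} = \sqrt{k - \left(-15 + 210 k^{2}\right)} = \sqrt{15 + k - 210 k^{2}}$)
$-29263 + c{\left(\left(-2 - 4\right)^{2} \right)} = -29263 + \sqrt{15 + \left(-2 - 4\right)^{2} - 210 \left(\left(-2 - 4\right)^{2}\right)^{2}} = -29263 + \sqrt{15 + \left(-6\right)^{2} - 210 \left(\left(-6\right)^{2}\right)^{2}} = -29263 + \sqrt{15 + 36 - 210 \cdot 36^{2}} = -29263 + \sqrt{15 + 36 - 272160} = -29263 + \sqrt{-272109} = -29263 + i \sqrt{272109}$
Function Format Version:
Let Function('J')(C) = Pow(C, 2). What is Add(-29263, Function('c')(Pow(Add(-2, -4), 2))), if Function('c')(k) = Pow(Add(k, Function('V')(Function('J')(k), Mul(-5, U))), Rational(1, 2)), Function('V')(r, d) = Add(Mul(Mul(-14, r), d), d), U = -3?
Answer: Add(-29263, Mul(I, Pow(272109, Rational(1, 2)))) ≈ Add(-29263., Mul(521.64, I))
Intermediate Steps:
Function('V')(r, d) = Add(d, Mul(-14, d, r)) (Function('V')(r, d) = Add(Mul(-14, d, r), d) = Add(d, Mul(-14, d, r)))
Function('c')(k) = Pow(Add(15, k, Mul(-210, Pow(k, 2))), Rational(1, 2)) (Function('c')(k) = Pow(Add(k, Mul(Mul(-5, -3), Add(1, Mul(-14, Pow(k, 2))))), Rational(1, 2)) = Pow(Add(k, Mul(15, Add(1, Mul(-14, Pow(k, 2))))), Rational(1, 2)) = Pow(Add(k, Add(15, Mul(-210, Pow(k, 2)))), Rational(1, 2)) = Pow(Add(15, k, Mul(-210, Pow(k, 2))), Rational(1, 2)))
Add(-29263, Function('c')(Pow(Add(-2, -4), 2))) = Add(-29263, Pow(Add(15, Pow(Add(-2, -4), 2), Mul(-210, Pow(Pow(Add(-2, -4), 2), 2))), Rational(1, 2))) = Add(-29263, Pow(Add(15, Pow(-6, 2), Mul(-210, Pow(Pow(-6, 2), 2))), Rational(1, 2))) = Add(-29263, Pow(Add(15, 36, Mul(-210, Pow(36, 2))), Rational(1, 2))) = Add(-29263, Pow(Add(15, 36, Mul(-210, 1296)), Rational(1, 2))) = Add(-29263, Pow(Add(15, 36, -272160), Rational(1, 2))) = Add(-29263, Pow(-272109, Rational(1, 2))) = Add(-29263, Mul(I, Pow(272109, Rational(1, 2))))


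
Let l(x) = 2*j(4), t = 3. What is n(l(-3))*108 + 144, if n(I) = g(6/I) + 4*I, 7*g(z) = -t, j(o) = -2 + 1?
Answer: -5364/7 ≈ -766.29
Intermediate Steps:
j(o) = -1
g(z) = -3/7 (g(z) = (-1*3)/7 = (⅐)*(-3) = -3/7)
l(x) = -2 (l(x) = 2*(-1) = -2)
n(I) = -3/7 + 4*I
n(l(-3))*108 + 144 = (-3/7 + 4*(-2))*108 + 144 = (-3/7 - 8)*108 + 144 = -59/7*108 + 144 = -6372/7 + 144 = -5364/7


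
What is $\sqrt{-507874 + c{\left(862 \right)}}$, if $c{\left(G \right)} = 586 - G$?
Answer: $5 i \sqrt{20326} \approx 712.85 i$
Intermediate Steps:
$\sqrt{-507874 + c{\left(862 \right)}} = \sqrt{-507874 + \left(586 - 862\right)} = \sqrt{-507874 - 276} = \sqrt{-508150} = 5 i \sqrt{20326}$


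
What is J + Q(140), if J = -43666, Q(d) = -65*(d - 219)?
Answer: -38531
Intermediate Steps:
Q(d) = 14235 - 65*d (Q(d) = -65*(-219 + d) = 14235 - 65*d)
J + Q(140) = -43666 + (14235 - 65*140) = -43666 + (14235 - 9100) = -43666 + 5135 = -38531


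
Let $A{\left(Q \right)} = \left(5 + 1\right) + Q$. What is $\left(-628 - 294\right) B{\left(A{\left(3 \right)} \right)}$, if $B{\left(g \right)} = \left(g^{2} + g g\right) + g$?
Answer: $-157662$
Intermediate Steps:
$A{\left(Q \right)} = 6 + Q$
$B{\left(g \right)} = g + 2 g^{2}$ ($B{\left(g \right)} = \left(g^{2} + g^{2}\right) + g = 2 g^{2} + g = g + 2 g^{2}$)
$\left(-628 - 294\right) B{\left(A{\left(3 \right)} \right)} = \left(-628 - 294\right) \left(6 + 3\right) \left(1 + 2 \left(6 + 3\right)\right) = - 922 \cdot 9 \left(1 + 2 \cdot 9\right) = - 922 \cdot 9 \left(1 + 18\right) = - 922 \cdot 9 \cdot 19 = \left(-922\right) 171 = -157662$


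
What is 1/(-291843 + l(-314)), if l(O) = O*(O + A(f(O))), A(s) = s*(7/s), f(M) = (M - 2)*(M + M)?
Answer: -1/195445 ≈ -5.1165e-6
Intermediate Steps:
f(M) = 2*M*(-2 + M) (f(M) = (-2 + M)*(2*M) = 2*M*(-2 + M))
A(s) = 7
l(O) = O*(7 + O) (l(O) = O*(O + 7) = O*(7 + O))
1/(-291843 + l(-314)) = 1/(-291843 - 314*(7 - 314)) = 1/(-291843 - 314*(-307)) = 1/(-291843 + 96398) = 1/(-195445) = -1/195445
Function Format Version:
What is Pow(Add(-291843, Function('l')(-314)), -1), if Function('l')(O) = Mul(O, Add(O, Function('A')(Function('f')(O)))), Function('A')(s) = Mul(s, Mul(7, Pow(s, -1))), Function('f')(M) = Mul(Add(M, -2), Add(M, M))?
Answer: Rational(-1, 195445) ≈ -5.1165e-6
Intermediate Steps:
Function('f')(M) = Mul(2, M, Add(-2, M)) (Function('f')(M) = Mul(Add(-2, M), Mul(2, M)) = Mul(2, M, Add(-2, M)))
Function('A')(s) = 7
Function('l')(O) = Mul(O, Add(7, O)) (Function('l')(O) = Mul(O, Add(O, 7)) = Mul(O, Add(7, O)))
Pow(Add(-291843, Function('l')(-314)), -1) = Pow(Add(-291843, Mul(-314, Add(7, -314))), -1) = Pow(Add(-291843, Mul(-314, -307)), -1) = Pow(Add(-291843, 96398), -1) = Pow(-195445, -1) = Rational(-1, 195445)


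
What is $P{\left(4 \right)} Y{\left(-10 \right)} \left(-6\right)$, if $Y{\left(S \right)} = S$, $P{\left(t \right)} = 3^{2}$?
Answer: $540$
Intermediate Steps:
$P{\left(t \right)} = 9$
$P{\left(4 \right)} Y{\left(-10 \right)} \left(-6\right) = 9 \left(-10\right) \left(-6\right) = \left(-90\right) \left(-6\right) = 540$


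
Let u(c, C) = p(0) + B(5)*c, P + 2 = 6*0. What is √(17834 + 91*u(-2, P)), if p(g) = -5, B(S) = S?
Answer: √16469 ≈ 128.33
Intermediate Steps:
P = -2 (P = -2 + 6*0 = -2 + 0 = -2)
u(c, C) = -5 + 5*c
√(17834 + 91*u(-2, P)) = √(17834 + 91*(-5 + 5*(-2))) = √(17834 + 91*(-5 - 10)) = √(17834 + 91*(-15)) = √(17834 - 1365) = √16469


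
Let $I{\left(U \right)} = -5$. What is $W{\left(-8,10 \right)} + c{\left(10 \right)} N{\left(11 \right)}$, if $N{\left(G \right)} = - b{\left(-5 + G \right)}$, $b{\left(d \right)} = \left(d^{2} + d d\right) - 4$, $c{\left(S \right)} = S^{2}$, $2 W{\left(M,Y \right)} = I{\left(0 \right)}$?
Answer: $- \frac{13605}{2} \approx -6802.5$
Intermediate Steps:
$W{\left(M,Y \right)} = - \frac{5}{2}$ ($W{\left(M,Y \right)} = \frac{1}{2} \left(-5\right) = - \frac{5}{2}$)
$b{\left(d \right)} = -4 + 2 d^{2}$ ($b{\left(d \right)} = \left(d^{2} + d^{2}\right) - 4 = 2 d^{2} - 4 = -4 + 2 d^{2}$)
$N{\left(G \right)} = 4 - 2 \left(-5 + G\right)^{2}$ ($N{\left(G \right)} = - (-4 + 2 \left(-5 + G\right)^{2}) = 4 - 2 \left(-5 + G\right)^{2}$)
$W{\left(-8,10 \right)} + c{\left(10 \right)} N{\left(11 \right)} = - \frac{5}{2} + 10^{2} \left(4 - 2 \left(-5 + 11\right)^{2}\right) = - \frac{5}{2} + 100 \left(4 - 2 \cdot 6^{2}\right) = - \frac{5}{2} + 100 \left(4 - 72\right) = - \frac{5}{2} + 100 \left(-68\right) = - \frac{5}{2} - 6800 = - \frac{13605}{2}$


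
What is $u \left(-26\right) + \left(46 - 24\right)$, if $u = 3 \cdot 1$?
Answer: $-56$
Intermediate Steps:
$u = 3$
$u \left(-26\right) + \left(46 - 24\right) = 3 \left(-26\right) + \left(46 - 24\right) = -78 + \left(46 - 24\right) = -78 + 22 = -56$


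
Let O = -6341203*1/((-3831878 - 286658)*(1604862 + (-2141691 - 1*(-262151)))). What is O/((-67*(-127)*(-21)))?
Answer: 6341203/202145725069064112 ≈ 3.1369e-11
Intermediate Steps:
O = -6341203/1131271231408 (O = -6341203*(-1/(4118536*(1604862 + (-2141691 + 262151)))) = -6341203*(-1/(4118536*(1604862 - 1879540))) = -6341203/((-4118536*(-274678))) = -6341203/1131271231408 ≈ -5.6054e-6)
O/((-67*(-127)*(-21))) = -6341203/(1131271231408*(-67*(-127)*(-21))) = -6341203/(1131271231408*(8509*(-21))) = -6341203/1131271231408/(-178689) = -6341203/1131271231408*(-1/178689) = 6341203/202145725069064112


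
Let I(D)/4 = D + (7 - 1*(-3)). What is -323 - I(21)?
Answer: -447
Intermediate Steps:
I(D) = 40 + 4*D (I(D) = 4*(D + (7 - 1*(-3))) = 4*(D + (7 + 3)) = 4*(D + 10) = 4*(10 + D) = 40 + 4*D)
-323 - I(21) = -323 - (40 + 4*21) = -323 - (40 + 84) = -323 - 1*124 = -323 - 124 = -447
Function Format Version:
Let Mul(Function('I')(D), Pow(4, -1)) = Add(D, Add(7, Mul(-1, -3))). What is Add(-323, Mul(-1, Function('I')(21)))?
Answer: -447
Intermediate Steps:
Function('I')(D) = Add(40, Mul(4, D)) (Function('I')(D) = Mul(4, Add(D, Add(7, Mul(-1, -3)))) = Mul(4, Add(D, Add(7, 3))) = Mul(4, Add(D, 10)) = Mul(4, Add(10, D)) = Add(40, Mul(4, D)))
Add(-323, Mul(-1, Function('I')(21))) = Add(-323, Mul(-1, Add(40, Mul(4, 21)))) = Add(-323, Mul(-1, Add(40, 84))) = Add(-323, Mul(-1, 124)) = Add(-323, -124) = -447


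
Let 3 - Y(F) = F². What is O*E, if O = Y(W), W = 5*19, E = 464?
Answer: -4186208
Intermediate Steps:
W = 95
Y(F) = 3 - F²
O = -9022 (O = 3 - 1*95² = 3 - 1*9025 = 3 - 9025 = -9022)
O*E = -9022*464 = -4186208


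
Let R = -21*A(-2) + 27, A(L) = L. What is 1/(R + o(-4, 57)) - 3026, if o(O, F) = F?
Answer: -381275/126 ≈ -3026.0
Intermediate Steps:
R = 69 (R = -21*(-2) + 27 = 42 + 27 = 69)
1/(R + o(-4, 57)) - 3026 = 1/(69 + 57) - 3026 = 1/126 - 3026 = -381275/126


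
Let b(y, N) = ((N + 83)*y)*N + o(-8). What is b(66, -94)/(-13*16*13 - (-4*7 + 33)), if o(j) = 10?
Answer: -68254/2709 ≈ -25.195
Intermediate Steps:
b(y, N) = 10 + N*y*(83 + N) (b(y, N) = ((N + 83)*y)*N + 10 = ((83 + N)*y)*N + 10 = (y*(83 + N))*N + 10 = N*y*(83 + N) + 10 = 10 + N*y*(83 + N))
b(66, -94)/(-13*16*13 - (-4*7 + 33)) = (10 + 66*(-94)**2 + 83*(-94)*66)/(-13*16*13 - (-4*7 + 33)) = (10 + 66*8836 - 514932)/(-208*13 - (-28 + 33)) = (10 + 583176 - 514932)/(-2704 - 1*5) = 68254/(-2704 - 5) = 68254/(-2709) = 68254*(-1/2709) = -68254/2709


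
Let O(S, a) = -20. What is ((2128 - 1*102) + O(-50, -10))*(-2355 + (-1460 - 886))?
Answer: -9430206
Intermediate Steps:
((2128 - 1*102) + O(-50, -10))*(-2355 + (-1460 - 886)) = ((2128 - 1*102) - 20)*(-2355 + (-1460 - 886)) = ((2128 - 102) - 20)*(-2355 - 2346) = (2026 - 20)*(-4701) = 2006*(-4701) = -9430206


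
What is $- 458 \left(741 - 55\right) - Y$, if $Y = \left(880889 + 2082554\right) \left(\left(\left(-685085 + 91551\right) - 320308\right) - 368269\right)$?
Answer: $3799462553985$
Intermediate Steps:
$Y = -3799462868173$ ($Y = 2963443 \left(\left(-593534 - 320308\right) - 368269\right) = 2963443 \left(-913842 - 368269\right) = 2963443 \left(-1282111\right) = -3799462868173$)
$- 458 \left(741 - 55\right) - Y = - 458 \left(741 - 55\right) - -3799462868173 = \left(-458\right) 686 + 3799462868173 = -314188 + 3799462868173 = 3799462553985$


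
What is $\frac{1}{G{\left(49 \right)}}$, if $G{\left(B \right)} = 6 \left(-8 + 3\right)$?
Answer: $- \frac{1}{30} \approx -0.033333$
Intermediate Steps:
$G{\left(B \right)} = -30$ ($G{\left(B \right)} = 6 \left(-5\right) = -30$)
$\frac{1}{G{\left(49 \right)}} = \frac{1}{-30} = - \frac{1}{30}$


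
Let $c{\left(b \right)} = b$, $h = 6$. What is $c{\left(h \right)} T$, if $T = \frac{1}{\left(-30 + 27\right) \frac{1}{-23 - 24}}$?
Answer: $94$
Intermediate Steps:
$T = \frac{47}{3}$ ($T = \frac{1}{\left(-3\right) \frac{1}{-47}} = \frac{1}{\left(-3\right) \left(- \frac{1}{47}\right)} = \frac{1}{\frac{3}{47}} = \frac{47}{3} \approx 15.667$)
$c{\left(h \right)} T = 6 \cdot \frac{47}{3} = 94$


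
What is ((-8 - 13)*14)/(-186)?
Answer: 49/31 ≈ 1.5806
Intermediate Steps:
((-8 - 13)*14)/(-186) = -21*14*(-1/186) = -294*(-1/186) = 49/31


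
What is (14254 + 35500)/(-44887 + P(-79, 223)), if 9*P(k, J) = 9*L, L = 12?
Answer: -49754/44875 ≈ -1.1087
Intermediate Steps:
P(k, J) = 12 (P(k, J) = (9*12)/9 = (1/9)*108 = 12)
(14254 + 35500)/(-44887 + P(-79, 223)) = (14254 + 35500)/(-44887 + 12) = 49754/(-44875) = 49754*(-1/44875) = -49754/44875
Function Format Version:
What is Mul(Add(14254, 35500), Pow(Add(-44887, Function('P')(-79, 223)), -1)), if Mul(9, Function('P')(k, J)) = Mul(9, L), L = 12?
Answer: Rational(-49754, 44875) ≈ -1.1087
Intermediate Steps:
Function('P')(k, J) = 12 (Function('P')(k, J) = Mul(Rational(1, 9), Mul(9, 12)) = Mul(Rational(1, 9), 108) = 12)
Mul(Add(14254, 35500), Pow(Add(-44887, Function('P')(-79, 223)), -1)) = Mul(Add(14254, 35500), Pow(Add(-44887, 12), -1)) = Mul(49754, Pow(-44875, -1)) = Mul(49754, Rational(-1, 44875)) = Rational(-49754, 44875)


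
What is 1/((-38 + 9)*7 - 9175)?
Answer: -1/9378 ≈ -0.00010663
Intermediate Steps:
1/((-38 + 9)*7 - 9175) = 1/(-29*7 - 9175) = 1/(-203 - 9175) = 1/(-9378) = -1/9378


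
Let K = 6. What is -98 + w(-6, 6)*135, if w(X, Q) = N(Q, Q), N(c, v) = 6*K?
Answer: 4762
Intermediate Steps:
N(c, v) = 36 (N(c, v) = 6*6 = 36)
w(X, Q) = 36
-98 + w(-6, 6)*135 = -98 + 36*135 = -98 + 4860 = 4762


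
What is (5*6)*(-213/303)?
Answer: -2130/101 ≈ -21.089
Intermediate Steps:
(5*6)*(-213/303) = 30*(-213*1/303) = 30*(-71/101) = -2130/101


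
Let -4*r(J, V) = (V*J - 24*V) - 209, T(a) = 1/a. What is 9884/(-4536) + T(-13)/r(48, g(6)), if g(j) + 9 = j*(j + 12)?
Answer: -9943715/4563702 ≈ -2.1789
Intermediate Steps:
g(j) = -9 + j*(12 + j) (g(j) = -9 + j*(j + 12) = -9 + j*(12 + j))
r(J, V) = 209/4 + 6*V - J*V/4 (r(J, V) = -((V*J - 24*V) - 209)/4 = -((J*V - 24*V) - 209)/4 = -((-24*V + J*V) - 209)/4 = -(-209 - 24*V + J*V)/4 = 209/4 + 6*V - J*V/4)
9884/(-4536) + T(-13)/r(48, g(6)) = 9884/(-4536) + 1/((-13)*(209/4 + 6*(-9 + 6² + 12*6) - ¼*48*(-9 + 6² + 12*6))) = 9884*(-1/4536) - 1/(13*(209/4 + 6*(-9 + 36 + 72) - ¼*48*(-9 + 36 + 72))) = -353/162 - 1/(13*(209/4 + 6*99 - ¼*48*99)) = -353/162 - 1/(13*(209/4 + 594 - 1188)) = -353/162 - 1/(13*(-2167/4)) = -353/162 - 1/13*(-4/2167) = -353/162 + 4/28171 = -9943715/4563702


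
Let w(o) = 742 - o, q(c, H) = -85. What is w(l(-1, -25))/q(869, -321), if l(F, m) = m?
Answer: -767/85 ≈ -9.0235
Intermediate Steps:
w(l(-1, -25))/q(869, -321) = (742 - 1*(-25))/(-85) = (742 + 25)*(-1/85) = 767*(-1/85) = -767/85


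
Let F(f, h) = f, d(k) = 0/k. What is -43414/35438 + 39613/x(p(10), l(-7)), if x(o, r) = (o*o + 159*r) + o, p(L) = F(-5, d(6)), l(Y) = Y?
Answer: -725628498/19366867 ≈ -37.468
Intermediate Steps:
d(k) = 0
p(L) = -5
x(o, r) = o + o² + 159*r (x(o, r) = (o² + 159*r) + o = o + o² + 159*r)
-43414/35438 + 39613/x(p(10), l(-7)) = -43414/35438 + 39613/(-5 + (-5)² + 159*(-7)) = -43414*1/35438 + 39613/(-5 + 25 - 1113) = -21707/17719 + 39613/(-1093) = -21707/17719 + 39613*(-1/1093) = -21707/17719 - 39613/1093 = -725628498/19366867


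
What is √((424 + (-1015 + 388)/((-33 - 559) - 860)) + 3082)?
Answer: √1697113/22 ≈ 59.215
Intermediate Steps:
√((424 + (-1015 + 388)/((-33 - 559) - 860)) + 3082) = √((424 - 627/(-592 - 860)) + 3082) = √((424 - 627/(-1452)) + 3082) = √((424 - 627*(-1/1452)) + 3082) = √((424 + 19/44) + 3082) = √(18675/44 + 3082) = √(154283/44) = √1697113/22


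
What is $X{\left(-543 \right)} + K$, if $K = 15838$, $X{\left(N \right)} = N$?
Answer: $15295$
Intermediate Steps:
$X{\left(-543 \right)} + K = -543 + 15838 = 15295$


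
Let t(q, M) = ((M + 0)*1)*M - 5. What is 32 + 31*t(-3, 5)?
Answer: 652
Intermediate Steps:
t(q, M) = -5 + M**2 (t(q, M) = (M*1)*M - 5 = M*M - 5 = M**2 - 5 = -5 + M**2)
32 + 31*t(-3, 5) = 32 + 31*(-5 + 5**2) = 32 + 31*(-5 + 25) = 32 + 31*20 = 32 + 620 = 652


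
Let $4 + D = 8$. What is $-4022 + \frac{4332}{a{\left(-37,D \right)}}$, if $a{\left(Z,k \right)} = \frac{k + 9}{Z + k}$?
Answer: $- \frac{195242}{13} \approx -15019.0$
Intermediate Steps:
$D = 4$ ($D = -4 + 8 = 4$)
$a{\left(Z,k \right)} = \frac{9 + k}{Z + k}$
$-4022 + \frac{4332}{a{\left(-37,D \right)}} = -4022 + \frac{4332}{\frac{1}{-37 + 4} \left(9 + 4\right)} = -4022 + \frac{4332}{\frac{1}{-33} \cdot 13} = -4022 + \frac{4332}{\left(- \frac{1}{33}\right) 13} = -4022 + \frac{4332}{- \frac{13}{33}} = -4022 + 4332 \left(- \frac{33}{13}\right) = -4022 - \frac{142956}{13} = - \frac{195242}{13}$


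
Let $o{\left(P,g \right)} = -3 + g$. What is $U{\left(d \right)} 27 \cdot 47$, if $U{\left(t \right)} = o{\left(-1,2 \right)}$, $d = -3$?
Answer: $-1269$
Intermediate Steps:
$U{\left(t \right)} = -1$ ($U{\left(t \right)} = -3 + 2 = -1$)
$U{\left(d \right)} 27 \cdot 47 = \left(-1\right) 27 \cdot 47 = \left(-27\right) 47 = -1269$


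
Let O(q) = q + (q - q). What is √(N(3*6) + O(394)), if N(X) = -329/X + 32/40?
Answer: √338870/30 ≈ 19.404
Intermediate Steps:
O(q) = q (O(q) = q + 0 = q)
N(X) = ⅘ - 329/X (N(X) = -329/X + 32*(1/40) = -329/X + ⅘ = ⅘ - 329/X)
√(N(3*6) + O(394)) = √((⅘ - 329/(3*6)) + 394) = √((⅘ - 329/18) + 394) = √(-1573/90 + 394) = √(33887/90) = √338870/30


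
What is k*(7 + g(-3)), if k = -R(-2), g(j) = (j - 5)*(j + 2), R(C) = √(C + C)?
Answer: -30*I ≈ -30.0*I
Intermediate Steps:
R(C) = √2*√C (R(C) = √(2*C) = √2*√C)
g(j) = (-5 + j)*(2 + j)
k = -2*I (k = -√2*√(-2) = -√2*I*√2 = -2*I ≈ -2.0*I)
k*(7 + g(-3)) = (-2*I)*(7 + (-10 + (-3)² - 3*(-3))) = (-2*I)*(7 + (-10 + 9 + 9)) = (-2*I)*(7 + 8) = -2*I*15 = -30*I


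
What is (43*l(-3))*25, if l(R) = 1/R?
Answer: -1075/3 ≈ -358.33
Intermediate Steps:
(43*l(-3))*25 = (43/(-3))*25 = (43*(-⅓))*25 = -43/3*25 = -1075/3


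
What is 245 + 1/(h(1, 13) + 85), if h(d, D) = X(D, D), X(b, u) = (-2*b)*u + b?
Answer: 58799/240 ≈ 245.00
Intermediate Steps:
X(b, u) = b - 2*b*u (X(b, u) = -2*b*u + b = b - 2*b*u)
h(d, D) = D*(1 - 2*D)
245 + 1/(h(1, 13) + 85) = 245 + 1/(13*(1 - 2*13) + 85) = 245 + 1/(13*(1 - 26) + 85) = 245 + 1/(13*(-25) + 85) = 245 + 1/(-325 + 85) = 245 + 1/(-240) = 245 - 1/240 = 58799/240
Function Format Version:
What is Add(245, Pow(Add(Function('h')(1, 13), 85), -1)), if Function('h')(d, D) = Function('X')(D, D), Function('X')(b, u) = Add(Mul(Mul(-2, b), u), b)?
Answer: Rational(58799, 240) ≈ 245.00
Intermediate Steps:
Function('X')(b, u) = Add(b, Mul(-2, b, u)) (Function('X')(b, u) = Add(Mul(-2, b, u), b) = Add(b, Mul(-2, b, u)))
Function('h')(d, D) = Mul(D, Add(1, Mul(-2, D)))
Add(245, Pow(Add(Function('h')(1, 13), 85), -1)) = Add(245, Pow(Add(Mul(13, Add(1, Mul(-2, 13))), 85), -1)) = Add(245, Pow(Add(Mul(13, Add(1, -26)), 85), -1)) = Add(245, Pow(Add(Mul(13, -25), 85), -1)) = Add(245, Pow(Add(-325, 85), -1)) = Add(245, Pow(-240, -1)) = Add(245, Rational(-1, 240)) = Rational(58799, 240)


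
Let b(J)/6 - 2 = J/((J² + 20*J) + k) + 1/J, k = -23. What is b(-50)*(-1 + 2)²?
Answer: 431169/36925 ≈ 11.677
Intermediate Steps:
b(J) = 12 + 6/J + 6*J/(-23 + J² + 20*J) (b(J) = 12 + 6*(J/((J² + 20*J) - 23) + 1/J) = 12 + 6*(J/(-23 + J² + 20*J) + 1/J) = 12 + 6*(1/J + J/(-23 + J² + 20*J)) = 12 + (6/J + 6*J/(-23 + J² + 20*J)) = 12 + 6/J + 6*J/(-23 + J² + 20*J))
b(-50)*(-1 + 2)² = (6*(-23 - 26*(-50) + 2*(-50)³ + 42*(-50)²)/(-50*(-23 + (-50)² + 20*(-50))))*(-1 + 2)² = (6*(-1/50)*(-23 + 1300 + 2*(-125000) + 42*2500)/(-23 + 2500 - 1000))*1² = (6*(-1/50)*(-23 + 1300 - 250000 + 105000)/1477)*1 = (6*(-1/50)*(1/1477)*(-143723))*1 = (431169/36925)*1 = 431169/36925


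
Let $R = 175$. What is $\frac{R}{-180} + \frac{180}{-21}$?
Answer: $- \frac{2405}{252} \approx -9.5437$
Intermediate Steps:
$\frac{R}{-180} + \frac{180}{-21} = \frac{175}{-180} + \frac{180}{-21} = 175 \left(- \frac{1}{180}\right) + 180 \left(- \frac{1}{21}\right) = - \frac{35}{36} - \frac{60}{7} = - \frac{2405}{252}$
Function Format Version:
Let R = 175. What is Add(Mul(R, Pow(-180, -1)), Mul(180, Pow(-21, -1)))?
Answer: Rational(-2405, 252) ≈ -9.5437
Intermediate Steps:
Add(Mul(R, Pow(-180, -1)), Mul(180, Pow(-21, -1))) = Add(Mul(175, Pow(-180, -1)), Mul(180, Pow(-21, -1))) = Add(Mul(175, Rational(-1, 180)), Mul(180, Rational(-1, 21))) = Add(Rational(-35, 36), Rational(-60, 7)) = Rational(-2405, 252)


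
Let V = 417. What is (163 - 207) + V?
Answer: 373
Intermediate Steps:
(163 - 207) + V = (163 - 207) + 417 = -44 + 417 = 373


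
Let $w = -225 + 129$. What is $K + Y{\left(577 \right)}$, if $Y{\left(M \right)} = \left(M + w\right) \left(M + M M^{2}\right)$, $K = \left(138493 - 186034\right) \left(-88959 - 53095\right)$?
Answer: $99153782624$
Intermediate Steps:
$K = 6753389214$ ($K = \left(-47541\right) \left(-142054\right) = 6753389214$)
$w = -96$
$Y{\left(M \right)} = \left(-96 + M\right) \left(M + M^{3}\right)$ ($Y{\left(M \right)} = \left(M - 96\right) \left(M + M M^{2}\right) = \left(-96 + M\right) \left(M + M^{3}\right)$)
$K + Y{\left(577 \right)} = 6753389214 + 577 \left(-96 + 577 + 577^{3} - 96 \cdot 577^{2}\right) = 6753389214 + 577 \left(-96 + 577 + 192100033 - 31961184\right) = 6753389214 + 577 \cdot 160139330 = 6753389214 + 92400393410 = 99153782624$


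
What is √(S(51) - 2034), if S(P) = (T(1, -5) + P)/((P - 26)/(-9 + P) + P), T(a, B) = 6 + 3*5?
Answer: 3*I*√1060542802/2167 ≈ 45.084*I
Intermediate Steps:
T(a, B) = 21 (T(a, B) = 6 + 15 = 21)
S(P) = (21 + P)/(P + (-26 + P)/(-9 + P)) (S(P) = (21 + P)/((P - 26)/(-9 + P) + P) = (21 + P)/((-26 + P)/(-9 + P) + P) = (21 + P)/(P + (-26 + P)/(-9 + P)))
√(S(51) - 2034) = √((189 - 1*51² - 12*51)/(26 - 1*51² + 8*51) - 2034) = √((189 - 1*2601 - 612)/(26 - 1*2601 + 408) - 2034) = √((189 - 2601 - 612)/(26 - 2601 + 408) - 2034) = √(-3024/(-2167) - 2034) = √(-1/2167*(-3024) - 2034) = √(3024/2167 - 2034) = √(-4404654/2167) = 3*I*√1060542802/2167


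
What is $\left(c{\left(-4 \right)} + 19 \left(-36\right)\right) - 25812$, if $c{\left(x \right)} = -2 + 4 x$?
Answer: $-26514$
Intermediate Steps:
$\left(c{\left(-4 \right)} + 19 \left(-36\right)\right) - 25812 = \left(\left(-2 + 4 \left(-4\right)\right) + 19 \left(-36\right)\right) - 25812 = \left(\left(-2 - 16\right) - 684\right) - 25812 = \left(-18 - 684\right) - 25812 = -702 - 25812 = -26514$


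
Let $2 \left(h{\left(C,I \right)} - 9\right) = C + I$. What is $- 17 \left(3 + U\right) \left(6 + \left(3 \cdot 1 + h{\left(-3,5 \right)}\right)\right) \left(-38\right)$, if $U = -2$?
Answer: $12274$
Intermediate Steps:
$h{\left(C,I \right)} = 9 + \frac{C}{2} + \frac{I}{2}$ ($h{\left(C,I \right)} = 9 + \frac{C + I}{2} = 9 + \left(\frac{C}{2} + \frac{I}{2}\right) = 9 + \frac{C}{2} + \frac{I}{2}$)
$- 17 \left(3 + U\right) \left(6 + \left(3 \cdot 1 + h{\left(-3,5 \right)}\right)\right) \left(-38\right) = - 17 \left(3 - 2\right) \left(6 + \left(3 \cdot 1 + \left(9 + \frac{1}{2} \left(-3\right) + \frac{1}{2} \cdot 5\right)\right)\right) \left(-38\right) = - 17 \cdot 1 \left(6 + \left(3 + \left(9 - \frac{3}{2} + \frac{5}{2}\right)\right)\right) \left(-38\right) = - 17 \cdot 1 \left(6 + \left(3 + 10\right)\right) \left(-38\right) = - 17 \cdot 1 \left(6 + 13\right) \left(-38\right) = - 17 \cdot 1 \cdot 19 \left(-38\right) = \left(-17\right) 19 \left(-38\right) = \left(-323\right) \left(-38\right) = 12274$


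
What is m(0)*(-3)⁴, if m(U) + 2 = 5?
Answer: 243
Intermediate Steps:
m(U) = 3 (m(U) = -2 + 5 = 3)
m(0)*(-3)⁴ = 3*(-3)⁴ = 3*81 = 243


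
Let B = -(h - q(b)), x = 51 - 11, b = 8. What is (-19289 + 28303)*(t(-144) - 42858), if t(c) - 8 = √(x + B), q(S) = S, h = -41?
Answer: -386249900 + 9014*√89 ≈ -3.8616e+8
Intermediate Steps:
x = 40
B = 49 (B = -(-41 - 1*8) = -(-41 - 8) = -1*(-49) = 49)
t(c) = 8 + √89 (t(c) = 8 + √(40 + 49) = 8 + √89)
(-19289 + 28303)*(t(-144) - 42858) = (-19289 + 28303)*((8 + √89) - 42858) = 9014*(-42850 + √89) = -386249900 + 9014*√89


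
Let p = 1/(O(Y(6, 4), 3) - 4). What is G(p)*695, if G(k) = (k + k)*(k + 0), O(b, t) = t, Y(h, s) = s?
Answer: 1390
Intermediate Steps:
p = -1 (p = 1/(3 - 4) = 1/(-1) = -1)
G(k) = 2*k² (G(k) = (2*k)*k = 2*k²)
G(p)*695 = (2*(-1)²)*695 = (2*1)*695 = 2*695 = 1390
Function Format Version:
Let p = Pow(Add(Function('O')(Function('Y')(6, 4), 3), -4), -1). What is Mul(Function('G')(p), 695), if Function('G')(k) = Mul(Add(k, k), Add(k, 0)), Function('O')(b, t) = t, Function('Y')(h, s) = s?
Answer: 1390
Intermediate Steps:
p = -1 (p = Pow(Add(3, -4), -1) = Pow(-1, -1) = -1)
Function('G')(k) = Mul(2, Pow(k, 2)) (Function('G')(k) = Mul(Mul(2, k), k) = Mul(2, Pow(k, 2)))
Mul(Function('G')(p), 695) = Mul(Mul(2, Pow(-1, 2)), 695) = Mul(Mul(2, 1), 695) = Mul(2, 695) = 1390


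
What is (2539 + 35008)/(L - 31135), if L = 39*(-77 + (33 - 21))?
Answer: -37547/33670 ≈ -1.1151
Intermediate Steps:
L = -2535 (L = 39*(-77 + 12) = 39*(-65) = -2535)
(2539 + 35008)/(L - 31135) = (2539 + 35008)/(-2535 - 31135) = 37547/(-33670) = 37547*(-1/33670) = -37547/33670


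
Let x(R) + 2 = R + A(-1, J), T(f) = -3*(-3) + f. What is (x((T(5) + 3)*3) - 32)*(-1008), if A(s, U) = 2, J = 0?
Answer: -19152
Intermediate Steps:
T(f) = 9 + f
x(R) = R (x(R) = -2 + (R + 2) = -2 + (2 + R) = R)
(x((T(5) + 3)*3) - 32)*(-1008) = (((9 + 5) + 3)*3 - 32)*(-1008) = ((14 + 3)*3 - 32)*(-1008) = (17*3 - 32)*(-1008) = (51 - 32)*(-1008) = 19*(-1008) = -19152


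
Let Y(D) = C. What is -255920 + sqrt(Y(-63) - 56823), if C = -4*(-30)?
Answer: -255920 + I*sqrt(56703) ≈ -2.5592e+5 + 238.12*I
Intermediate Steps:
C = 120
Y(D) = 120
-255920 + sqrt(Y(-63) - 56823) = -255920 + sqrt(120 - 56823) = -255920 + sqrt(-56703) = -255920 + I*sqrt(56703)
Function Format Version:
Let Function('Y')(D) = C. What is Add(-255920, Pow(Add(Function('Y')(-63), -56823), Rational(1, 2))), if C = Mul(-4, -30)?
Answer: Add(-255920, Mul(I, Pow(56703, Rational(1, 2)))) ≈ Add(-2.5592e+5, Mul(238.12, I))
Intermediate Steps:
C = 120
Function('Y')(D) = 120
Add(-255920, Pow(Add(Function('Y')(-63), -56823), Rational(1, 2))) = Add(-255920, Pow(Add(120, -56823), Rational(1, 2))) = Add(-255920, Pow(-56703, Rational(1, 2))) = Add(-255920, Mul(I, Pow(56703, Rational(1, 2))))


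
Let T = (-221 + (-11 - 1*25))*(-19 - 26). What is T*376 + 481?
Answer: 4348921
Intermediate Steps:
T = 11565 (T = (-221 + (-11 - 25))*(-45) = (-221 - 36)*(-45) = -257*(-45) = 11565)
T*376 + 481 = 11565*376 + 481 = 4348440 + 481 = 4348921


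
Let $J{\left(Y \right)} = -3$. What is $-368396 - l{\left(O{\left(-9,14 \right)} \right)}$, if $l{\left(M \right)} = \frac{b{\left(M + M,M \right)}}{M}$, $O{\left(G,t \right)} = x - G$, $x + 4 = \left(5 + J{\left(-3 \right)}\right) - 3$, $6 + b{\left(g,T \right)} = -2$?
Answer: $-368394$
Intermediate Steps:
$b{\left(g,T \right)} = -8$ ($b{\left(g,T \right)} = -6 - 2 = -8$)
$x = -5$ ($x = -4 + \left(\left(5 - 3\right) - 3\right) = -4 + \left(2 - 3\right) = -4 - 1 = -5$)
$O{\left(G,t \right)} = -5 - G$
$l{\left(M \right)} = - \frac{8}{M}$
$-368396 - l{\left(O{\left(-9,14 \right)} \right)} = -368396 - - \frac{8}{-5 - -9} = -368396 - - \frac{8}{-5 + 9} = -368396 - - \frac{8}{4} = -368396 - \left(-8\right) \frac{1}{4} = -368396 - -2 = -368396 + 2 = -368394$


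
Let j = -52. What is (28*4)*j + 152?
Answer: -5672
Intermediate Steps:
(28*4)*j + 152 = (28*4)*(-52) + 152 = 112*(-52) + 152 = -5824 + 152 = -5672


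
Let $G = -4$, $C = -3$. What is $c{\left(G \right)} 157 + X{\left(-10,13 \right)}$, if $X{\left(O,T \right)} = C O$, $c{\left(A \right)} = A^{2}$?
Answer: $2542$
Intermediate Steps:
$X{\left(O,T \right)} = - 3 O$
$c{\left(G \right)} 157 + X{\left(-10,13 \right)} = \left(-4\right)^{2} \cdot 157 - -30 = 16 \cdot 157 + 30 = 2512 + 30 = 2542$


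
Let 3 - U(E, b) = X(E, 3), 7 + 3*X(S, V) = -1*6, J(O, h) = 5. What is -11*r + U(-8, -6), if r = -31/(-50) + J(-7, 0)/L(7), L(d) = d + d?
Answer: -1793/525 ≈ -3.4152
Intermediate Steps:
L(d) = 2*d
X(S, V) = -13/3 (X(S, V) = -7/3 + (-1*6)/3 = -7/3 + (⅓)*(-6) = -7/3 - 2 = -13/3)
r = 171/175 (r = -31/(-50) + 5/((2*7)) = -31*(-1/50) + 5/14 = 31/50 + 5*(1/14) = 31/50 + 5/14 = 171/175 ≈ 0.97714)
U(E, b) = 22/3 (U(E, b) = 3 - 1*(-13/3) = 3 + 13/3 = 22/3)
-11*r + U(-8, -6) = -11*171/175 + 22/3 = -1881/175 + 22/3 = -1793/525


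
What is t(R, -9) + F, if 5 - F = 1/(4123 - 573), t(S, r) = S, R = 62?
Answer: 237849/3550 ≈ 67.000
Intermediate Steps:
F = 17749/3550 (F = 5 - 1/(4123 - 573) = 5 - 1/3550 = 17749/3550 ≈ 4.9997)
t(R, -9) + F = 62 + 17749/3550 = 237849/3550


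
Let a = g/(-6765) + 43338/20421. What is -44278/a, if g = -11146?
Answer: -113276296705/9644334 ≈ -11745.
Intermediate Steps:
a = 19288668/5116595 (a = -11146/(-6765) + 43338/20421 = -11146*(-1/6765) + 43338*(1/20421) = 11146/6765 + 14446/6807 = 19288668/5116595 ≈ 3.7698)
-44278/a = -44278/19288668/5116595 = -44278*5116595/19288668 = -113276296705/9644334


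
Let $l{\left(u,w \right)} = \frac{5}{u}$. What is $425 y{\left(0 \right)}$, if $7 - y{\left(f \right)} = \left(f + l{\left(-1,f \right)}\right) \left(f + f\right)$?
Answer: $2975$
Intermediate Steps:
$y{\left(f \right)} = 7 - 2 f \left(-5 + f\right)$ ($y{\left(f \right)} = 7 - \left(f + \frac{5}{-1}\right) \left(f + f\right) = 7 - \left(f + 5 \left(-1\right)\right) 2 f = 7 - \left(f - 5\right) 2 f = 7 - \left(-5 + f\right) 2 f = 7 - 2 f \left(-5 + f\right)$)
$425 y{\left(0 \right)} = 425 \left(7 - 2 \cdot 0^{2} + 10 \cdot 0\right) = 425 \left(7 - 0 + 0\right) = 425 \left(7 + 0 + 0\right) = 425 \cdot 7 = 2975$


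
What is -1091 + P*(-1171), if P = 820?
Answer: -961311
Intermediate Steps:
-1091 + P*(-1171) = -1091 + 820*(-1171) = -1091 - 960220 = -961311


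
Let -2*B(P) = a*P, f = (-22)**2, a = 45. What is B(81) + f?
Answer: -2677/2 ≈ -1338.5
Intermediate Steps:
f = 484
B(P) = -45*P/2
B(81) + f = -45/2*81 + 484 = -3645/2 + 484 = -2677/2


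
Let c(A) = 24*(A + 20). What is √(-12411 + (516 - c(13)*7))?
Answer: I*√17439 ≈ 132.06*I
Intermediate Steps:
c(A) = 480 + 24*A (c(A) = 24*(20 + A) = 480 + 24*A)
√(-12411 + (516 - c(13)*7)) = √(-12411 + (516 - (480 + 24*13)*7)) = √(-12411 + (516 - (480 + 312)*7)) = √(-12411 + (516 - 792*7)) = √(-12411 + (516 - 1*5544)) = √(-12411 + (516 - 5544)) = √(-12411 - 5028) = √(-17439) = I*√17439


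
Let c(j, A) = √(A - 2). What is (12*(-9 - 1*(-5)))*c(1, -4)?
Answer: -48*I*√6 ≈ -117.58*I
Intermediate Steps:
c(j, A) = √(-2 + A)
(12*(-9 - 1*(-5)))*c(1, -4) = (12*(-9 - 1*(-5)))*√(-2 - 4) = (12*(-9 + 5))*√(-6) = (12*(-4))*(I*√6) = -48*I*√6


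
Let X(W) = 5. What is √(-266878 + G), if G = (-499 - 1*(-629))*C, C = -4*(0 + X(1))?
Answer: 3*I*√29942 ≈ 519.11*I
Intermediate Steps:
C = -20 (C = -4*(0 + 5) = -4*5 = -20)
G = -2600 (G = (-499 - 1*(-629))*(-20) = (-499 + 629)*(-20) = 130*(-20) = -2600)
√(-266878 + G) = √(-266878 - 2600) = √(-269478) = 3*I*√29942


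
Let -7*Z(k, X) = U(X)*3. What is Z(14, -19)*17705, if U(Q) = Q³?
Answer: 364315785/7 ≈ 5.2045e+7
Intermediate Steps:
Z(k, X) = -3*X³/7 (Z(k, X) = -X³*3/7 = -3*X³/7)
Z(14, -19)*17705 = -3/7*(-19)³*17705 = -3/7*(-6859)*17705 = (20577/7)*17705 = 364315785/7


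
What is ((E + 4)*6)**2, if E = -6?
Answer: 144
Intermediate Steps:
((E + 4)*6)**2 = ((-6 + 4)*6)**2 = (-2*6)**2 = (-12)**2 = 144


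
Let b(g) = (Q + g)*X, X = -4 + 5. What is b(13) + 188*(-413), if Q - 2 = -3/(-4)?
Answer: -310513/4 ≈ -77628.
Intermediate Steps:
X = 1
Q = 11/4 (Q = 2 - 3/(-4) = 2 - 3*(-1/4) = 2 + 3/4 = 11/4 ≈ 2.7500)
b(g) = 11/4 + g (b(g) = (11/4 + g)*1 = 11/4 + g)
b(13) + 188*(-413) = (11/4 + 13) + 188*(-413) = 63/4 - 77644 = -310513/4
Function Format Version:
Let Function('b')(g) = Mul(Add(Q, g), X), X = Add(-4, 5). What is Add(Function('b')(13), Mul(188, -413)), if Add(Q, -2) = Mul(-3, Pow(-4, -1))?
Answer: Rational(-310513, 4) ≈ -77628.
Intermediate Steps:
X = 1
Q = Rational(11, 4) (Q = Add(2, Mul(-3, Pow(-4, -1))) = Add(2, Mul(-3, Rational(-1, 4))) = Add(2, Rational(3, 4)) = Rational(11, 4) ≈ 2.7500)
Function('b')(g) = Add(Rational(11, 4), g) (Function('b')(g) = Mul(Add(Rational(11, 4), g), 1) = Add(Rational(11, 4), g))
Add(Function('b')(13), Mul(188, -413)) = Add(Add(Rational(11, 4), 13), Mul(188, -413)) = Add(Rational(63, 4), -77644) = Rational(-310513, 4)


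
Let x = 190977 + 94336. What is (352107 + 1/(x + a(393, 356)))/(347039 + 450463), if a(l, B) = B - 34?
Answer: 50287041473/113897241885 ≈ 0.44151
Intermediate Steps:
a(l, B) = -34 + B
x = 285313
(352107 + 1/(x + a(393, 356)))/(347039 + 450463) = (352107 + 1/(285313 + (-34 + 356)))/(347039 + 450463) = (352107 + 1/(285313 + 322))/797502 = (352107 + 1/285635)*(1/797502) = (100574082946/285635)*(1/797502) = 50287041473/113897241885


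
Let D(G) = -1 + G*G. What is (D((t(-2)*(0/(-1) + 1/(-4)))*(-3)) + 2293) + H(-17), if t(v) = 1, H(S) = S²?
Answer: 41305/16 ≈ 2581.6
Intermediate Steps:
D(G) = -1 + G²
(D((t(-2)*(0/(-1) + 1/(-4)))*(-3)) + 2293) + H(-17) = ((-1 + ((1*(0/(-1) + 1/(-4)))*(-3))²) + 2293) + (-17)² = ((-1 + ((1*(0*(-1) + 1*(-¼)))*(-3))²) + 2293) + 289 = ((-1 + ((1*(0 - ¼))*(-3))²) + 2293) + 289 = ((-1 + ((1*(-¼))*(-3))²) + 2293) + 289 = ((-1 + (-¼*(-3))²) + 2293) + 289 = ((-1 + (¾)²) + 2293) + 289 = ((-1 + 9/16) + 2293) + 289 = (-7/16 + 2293) + 289 = 36681/16 + 289 = 41305/16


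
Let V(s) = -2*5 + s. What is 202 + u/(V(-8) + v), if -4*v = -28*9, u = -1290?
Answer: 520/3 ≈ 173.33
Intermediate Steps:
v = 63 (v = -(-7)*9 = -1/4*(-252) = 63)
V(s) = -10 + s
202 + u/(V(-8) + v) = 202 - 1290/((-10 - 8) + 63) = 202 - 1290/(-18 + 63) = 202 - 1290/45 = 202 - 1290*1/45 = 202 - 86/3 = 520/3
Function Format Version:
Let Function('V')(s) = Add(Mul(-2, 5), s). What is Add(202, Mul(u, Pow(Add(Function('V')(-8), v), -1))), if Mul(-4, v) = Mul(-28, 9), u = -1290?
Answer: Rational(520, 3) ≈ 173.33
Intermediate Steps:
v = 63 (v = Mul(Rational(-1, 4), Mul(-28, 9)) = Mul(Rational(-1, 4), -252) = 63)
Function('V')(s) = Add(-10, s)
Add(202, Mul(u, Pow(Add(Function('V')(-8), v), -1))) = Add(202, Mul(-1290, Pow(Add(Add(-10, -8), 63), -1))) = Add(202, Mul(-1290, Pow(Add(-18, 63), -1))) = Add(202, Mul(-1290, Pow(45, -1))) = Add(202, Mul(-1290, Rational(1, 45))) = Add(202, Rational(-86, 3)) = Rational(520, 3)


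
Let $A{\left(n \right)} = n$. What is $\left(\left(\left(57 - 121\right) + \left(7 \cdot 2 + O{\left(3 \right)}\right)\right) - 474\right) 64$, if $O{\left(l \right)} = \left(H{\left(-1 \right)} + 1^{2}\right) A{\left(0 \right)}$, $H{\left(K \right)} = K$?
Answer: $-33536$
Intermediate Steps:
$O{\left(l \right)} = 0$ ($O{\left(l \right)} = \left(-1 + 1^{2}\right) 0 = \left(-1 + 1\right) 0 = 0 \cdot 0 = 0$)
$\left(\left(\left(57 - 121\right) + \left(7 \cdot 2 + O{\left(3 \right)}\right)\right) - 474\right) 64 = \left(\left(\left(57 - 121\right) + \left(7 \cdot 2 + 0\right)\right) - 474\right) 64 = \left(\left(-64 + \left(14 + 0\right)\right) - 474\right) 64 = \left(\left(-64 + 14\right) - 474\right) 64 = \left(-50 - 474\right) 64 = \left(-524\right) 64 = -33536$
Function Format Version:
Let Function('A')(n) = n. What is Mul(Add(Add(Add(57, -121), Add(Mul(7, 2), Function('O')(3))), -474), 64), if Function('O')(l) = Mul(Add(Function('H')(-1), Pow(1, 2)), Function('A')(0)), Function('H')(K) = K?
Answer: -33536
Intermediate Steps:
Function('O')(l) = 0 (Function('O')(l) = Mul(Add(-1, Pow(1, 2)), 0) = Mul(Add(-1, 1), 0) = Mul(0, 0) = 0)
Mul(Add(Add(Add(57, -121), Add(Mul(7, 2), Function('O')(3))), -474), 64) = Mul(Add(Add(Add(57, -121), Add(Mul(7, 2), 0)), -474), 64) = Mul(Add(Add(-64, Add(14, 0)), -474), 64) = Mul(Add(Add(-64, 14), -474), 64) = Mul(Add(-50, -474), 64) = Mul(-524, 64) = -33536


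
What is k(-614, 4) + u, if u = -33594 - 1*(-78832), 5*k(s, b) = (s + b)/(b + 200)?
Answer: 4614215/102 ≈ 45237.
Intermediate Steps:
k(s, b) = (b + s)/(5*(200 + b)) (k(s, b) = ((s + b)/(b + 200))/5 = ((b + s)/(200 + b))/5 = (b + s)/(5*(200 + b)))
u = 45238 (u = -33594 + 78832 = 45238)
k(-614, 4) + u = (4 - 614)/(5*(200 + 4)) + 45238 = (⅕)*(-610)/204 + 45238 = (⅕)*(1/204)*(-610) + 45238 = -61/102 + 45238 = 4614215/102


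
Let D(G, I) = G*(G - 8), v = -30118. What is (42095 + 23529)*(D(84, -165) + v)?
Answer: -1557520016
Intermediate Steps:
D(G, I) = G*(-8 + G)
(42095 + 23529)*(D(84, -165) + v) = (42095 + 23529)*(84*(-8 + 84) - 30118) = 65624*(84*76 - 30118) = 65624*(6384 - 30118) = 65624*(-23734) = -1557520016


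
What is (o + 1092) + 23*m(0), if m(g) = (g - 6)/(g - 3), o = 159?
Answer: 1297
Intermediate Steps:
m(g) = (-6 + g)/(-3 + g)
(o + 1092) + 23*m(0) = (159 + 1092) + 23*((-6 + 0)/(-3 + 0)) = 1251 + 23*(-6/(-3)) = 1251 + 23*(-⅓*(-6)) = 1251 + 23*2 = 1251 + 46 = 1297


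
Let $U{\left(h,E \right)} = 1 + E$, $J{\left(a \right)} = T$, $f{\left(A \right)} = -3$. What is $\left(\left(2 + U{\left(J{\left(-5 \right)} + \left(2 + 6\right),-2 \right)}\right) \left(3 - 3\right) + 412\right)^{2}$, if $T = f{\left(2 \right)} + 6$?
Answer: $169744$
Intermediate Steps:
$T = 3$ ($T = -3 + 6 = 3$)
$J{\left(a \right)} = 3$
$\left(\left(2 + U{\left(J{\left(-5 \right)} + \left(2 + 6\right),-2 \right)}\right) \left(3 - 3\right) + 412\right)^{2} = \left(\left(2 + \left(1 - 2\right)\right) \left(3 - 3\right) + 412\right)^{2} = \left(\left(2 - 1\right) \left(3 - 3\right) + 412\right)^{2} = \left(1 \cdot 0 + 412\right)^{2} = \left(0 + 412\right)^{2} = 412^{2} = 169744$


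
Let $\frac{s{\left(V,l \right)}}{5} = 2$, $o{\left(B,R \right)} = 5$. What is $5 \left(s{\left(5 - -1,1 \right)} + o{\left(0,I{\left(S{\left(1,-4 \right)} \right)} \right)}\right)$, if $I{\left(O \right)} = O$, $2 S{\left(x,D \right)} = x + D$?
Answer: $75$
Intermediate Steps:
$S{\left(x,D \right)} = \frac{D}{2} + \frac{x}{2}$ ($S{\left(x,D \right)} = \frac{x + D}{2} = \frac{D + x}{2} = \frac{D}{2} + \frac{x}{2}$)
$s{\left(V,l \right)} = 10$ ($s{\left(V,l \right)} = 5 \cdot 2 = 10$)
$5 \left(s{\left(5 - -1,1 \right)} + o{\left(0,I{\left(S{\left(1,-4 \right)} \right)} \right)}\right) = 5 \left(10 + 5\right) = 5 \cdot 15 = 75$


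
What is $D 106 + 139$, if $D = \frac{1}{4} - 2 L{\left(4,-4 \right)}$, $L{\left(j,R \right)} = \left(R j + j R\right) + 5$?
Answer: $\frac{11779}{2} \approx 5889.5$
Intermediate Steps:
$L{\left(j,R \right)} = 5 + 2 R j$ ($L{\left(j,R \right)} = \left(R j + R j\right) + 5 = 2 R j + 5 = 5 + 2 R j$)
$D = \frac{217}{4}$ ($D = \frac{1}{4} - 2 \left(5 + 2 \left(-4\right) 4\right) = \frac{1}{4} - 2 \left(5 - 32\right) = \frac{1}{4} - -54 = \frac{1}{4} + 54 = \frac{217}{4} \approx 54.25$)
$D 106 + 139 = \frac{217}{4} \cdot 106 + 139 = \frac{11501}{2} + 139 = \frac{11779}{2}$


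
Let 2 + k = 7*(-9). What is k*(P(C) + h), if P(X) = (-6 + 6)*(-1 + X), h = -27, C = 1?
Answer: 1755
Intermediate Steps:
P(X) = 0 (P(X) = 0*(-1 + X) = 0)
k = -65 (k = -2 + 7*(-9) = -2 - 63 = -65)
k*(P(C) + h) = -65*(0 - 27) = -65*(-27) = 1755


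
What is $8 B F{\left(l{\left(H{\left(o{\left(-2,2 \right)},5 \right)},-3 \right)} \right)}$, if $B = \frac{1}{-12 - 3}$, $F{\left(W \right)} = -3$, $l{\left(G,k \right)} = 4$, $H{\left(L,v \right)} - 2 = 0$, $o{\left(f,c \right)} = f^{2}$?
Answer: $\frac{8}{5} \approx 1.6$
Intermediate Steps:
$H{\left(L,v \right)} = 2$ ($H{\left(L,v \right)} = 2 + 0 = 2$)
$B = - \frac{1}{15}$ ($B = \frac{1}{-15} = - \frac{1}{15} \approx -0.066667$)
$8 B F{\left(l{\left(H{\left(o{\left(-2,2 \right)},5 \right)},-3 \right)} \right)} = 8 \left(- \frac{1}{15}\right) \left(-3\right) = \left(- \frac{8}{15}\right) \left(-3\right) = \frac{8}{5}$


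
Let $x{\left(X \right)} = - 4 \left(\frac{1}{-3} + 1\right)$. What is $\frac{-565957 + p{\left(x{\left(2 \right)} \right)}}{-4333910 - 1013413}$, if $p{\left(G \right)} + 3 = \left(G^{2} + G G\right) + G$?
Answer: $\frac{5093536}{48125907} \approx 0.10584$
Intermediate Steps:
$x{\left(X \right)} = - \frac{8}{3}$ ($x{\left(X \right)} = - 4 \left(- \frac{1}{3} + 1\right) = \left(-4\right) \frac{2}{3} = - \frac{8}{3}$)
$p{\left(G \right)} = -3 + G + 2 G^{2}$ ($p{\left(G \right)} = -3 + \left(\left(G^{2} + G G\right) + G\right) = -3 + \left(\left(G^{2} + G^{2}\right) + G\right) = -3 + \left(2 G^{2} + G\right) = -3 + \left(G + 2 G^{2}\right) = -3 + G + 2 G^{2}$)
$\frac{-565957 + p{\left(x{\left(2 \right)} \right)}}{-4333910 - 1013413} = \frac{-565957 - \left(\frac{17}{3} - \frac{128}{9}\right)}{-4333910 - 1013413} = \frac{-565957 - - \frac{77}{9}}{-5347323} = \left(-565957 - - \frac{77}{9}\right) \left(- \frac{1}{5347323}\right) = \left(-565957 + \frac{77}{9}\right) \left(- \frac{1}{5347323}\right) = \left(- \frac{5093536}{9}\right) \left(- \frac{1}{5347323}\right) = \frac{5093536}{48125907}$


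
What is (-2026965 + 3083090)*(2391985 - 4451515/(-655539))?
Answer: 1656050370678383750/655539 ≈ 2.5262e+12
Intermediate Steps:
(-2026965 + 3083090)*(2391985 - 4451515/(-655539)) = 1056125*(2391985 - 4451515*(-1/655539)) = 1056125*(2391985 + 4451515/655539) = 1056125*(1568043906430/655539) = 1656050370678383750/655539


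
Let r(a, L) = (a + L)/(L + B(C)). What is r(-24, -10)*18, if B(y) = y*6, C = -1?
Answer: 153/4 ≈ 38.250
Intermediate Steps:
B(y) = 6*y
r(a, L) = (L + a)/(-6 + L) (r(a, L) = (a + L)/(L + 6*(-1)) = (L + a)/(L - 6) = (L + a)/(-6 + L))
r(-24, -10)*18 = ((-10 - 24)/(-6 - 10))*18 = (-34/(-16))*18 = -1/16*(-34)*18 = (17/8)*18 = 153/4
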